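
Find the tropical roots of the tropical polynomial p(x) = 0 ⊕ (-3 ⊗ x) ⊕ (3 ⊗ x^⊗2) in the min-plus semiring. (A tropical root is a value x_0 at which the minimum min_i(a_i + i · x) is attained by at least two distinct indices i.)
Roots: {-6, 3}

Each tropical root is a break point of the lower envelope of the lines y = a_i + i · x (there are 3 lines, with slopes 0, 1, ..., 2). Only the lines that attain the minimum somewhere contribute to roots; other lines are dominated. Here the surviving (envelope) indices are i = 2, i = 1, i = 0.
Intersections between consecutive envelope lines give the roots: for adjacent envelope indices i < j the intersection is x = (a_i − a_j) / (j − i). Reading off the sorted break points: {-6, 3}.
Verification: at each break x_0, at least two indices attain the minimum of min_i(a_i + i · x_0).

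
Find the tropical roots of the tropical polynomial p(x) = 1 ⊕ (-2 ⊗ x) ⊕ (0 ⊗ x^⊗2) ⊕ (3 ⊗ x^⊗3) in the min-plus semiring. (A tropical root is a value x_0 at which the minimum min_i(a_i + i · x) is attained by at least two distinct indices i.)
Roots: {-3, -2, 3}

Each tropical root is a break point of the lower envelope of the lines y = a_i + i · x (there are 4 lines, with slopes 0, 1, ..., 3). Only the lines that attain the minimum somewhere contribute to roots; other lines are dominated. Here the surviving (envelope) indices are i = 3, i = 2, i = 1, i = 0.
Intersections between consecutive envelope lines give the roots: for adjacent envelope indices i < j the intersection is x = (a_i − a_j) / (j − i). Reading off the sorted break points: {-3, -2, 3}.
Verification: at each break x_0, at least two indices attain the minimum of min_i(a_i + i · x_0).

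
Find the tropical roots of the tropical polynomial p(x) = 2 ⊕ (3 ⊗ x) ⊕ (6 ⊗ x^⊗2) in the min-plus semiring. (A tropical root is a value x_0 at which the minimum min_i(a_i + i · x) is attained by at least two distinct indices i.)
Roots: {-3, -1}

Each tropical root is a break point of the lower envelope of the lines y = a_i + i · x (there are 3 lines, with slopes 0, 1, ..., 2). Only the lines that attain the minimum somewhere contribute to roots; other lines are dominated. Here the surviving (envelope) indices are i = 2, i = 1, i = 0.
Intersections between consecutive envelope lines give the roots: for adjacent envelope indices i < j the intersection is x = (a_i − a_j) / (j − i). Reading off the sorted break points: {-3, -1}.
Verification: at each break x_0, at least two indices attain the minimum of min_i(a_i + i · x_0).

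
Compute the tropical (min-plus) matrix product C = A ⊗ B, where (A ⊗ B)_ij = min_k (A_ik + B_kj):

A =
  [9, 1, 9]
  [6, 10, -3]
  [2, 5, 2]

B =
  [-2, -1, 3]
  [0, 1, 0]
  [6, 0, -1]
A ⊗ B =
  [1, 2, 1]
  [3, -3, -4]
  [0, 1, 1]

Apply the min-plus product entry-by-entry:
  C[0][0] = min over k of (A[0][0] + B[0][0] = 9 + -2 = 7, A[0][1] + B[1][0] = 1 + 0 = 1, A[0][2] + B[2][0] = 9 + 6 = 15) = 1 (attained at k = 1)
  C[0][1] = min over k of (A[0][0] + B[0][1] = 9 + -1 = 8, A[0][1] + B[1][1] = 1 + 1 = 2, A[0][2] + B[2][1] = 9 + 0 = 9) = 2 (attained at k = 1)
  C[0][2] = min over k of (A[0][0] + B[0][2] = 9 + 3 = 12, A[0][1] + B[1][2] = 1 + 0 = 1, A[0][2] + B[2][2] = 9 + -1 = 8) = 1 (attained at k = 1)
  C[1][0] = min over k of (A[1][0] + B[0][0] = 6 + -2 = 4, A[1][1] + B[1][0] = 10 + 0 = 10, A[1][2] + B[2][0] = -3 + 6 = 3) = 3 (attained at k = 2)
  C[1][1] = min over k of (A[1][0] + B[0][1] = 6 + -1 = 5, A[1][1] + B[1][1] = 10 + 1 = 11, A[1][2] + B[2][1] = -3 + 0 = -3) = -3 (attained at k = 2)
  C[1][2] = min over k of (A[1][0] + B[0][2] = 6 + 3 = 9, A[1][1] + B[1][2] = 10 + 0 = 10, A[1][2] + B[2][2] = -3 + -1 = -4) = -4 (attained at k = 2)
  C[2][0] = min over k of (A[2][0] + B[0][0] = 2 + -2 = 0, A[2][1] + B[1][0] = 5 + 0 = 5, A[2][2] + B[2][0] = 2 + 6 = 8) = 0 (attained at k = 0)
  C[2][1] = min over k of (A[2][0] + B[0][1] = 2 + -1 = 1, A[2][1] + B[1][1] = 5 + 1 = 6, A[2][2] + B[2][1] = 2 + 0 = 2) = 1 (attained at k = 0)
  C[2][2] = min over k of (A[2][0] + B[0][2] = 2 + 3 = 5, A[2][1] + B[1][2] = 5 + 0 = 5, A[2][2] + B[2][2] = 2 + -1 = 1) = 1 (attained at k = 2)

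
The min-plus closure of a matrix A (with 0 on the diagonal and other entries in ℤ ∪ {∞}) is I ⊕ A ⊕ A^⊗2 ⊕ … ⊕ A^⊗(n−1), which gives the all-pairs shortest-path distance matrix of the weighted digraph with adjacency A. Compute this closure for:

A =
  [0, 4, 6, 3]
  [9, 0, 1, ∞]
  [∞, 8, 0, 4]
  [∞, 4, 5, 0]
Closure =
  [0, 4, 5, 3]
  [9, 0, 1, 5]
  [17, 8, 0, 4]
  [13, 4, 5, 0]

This is the Floyd-Warshall all-pairs shortest-path computation. For each intermediate vertex k = 0, 1, …, 3, update dist[i][j] ← min(dist[i][j], dist[i][k] + dist[k][j]). The final matrix gives, for each (i, j), the minimum total weight of any directed path from i to j (possibly empty when i = j).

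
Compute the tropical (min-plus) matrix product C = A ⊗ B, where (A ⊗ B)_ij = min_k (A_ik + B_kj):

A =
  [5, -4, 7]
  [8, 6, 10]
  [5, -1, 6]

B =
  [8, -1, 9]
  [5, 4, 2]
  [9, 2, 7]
A ⊗ B =
  [1, 0, -2]
  [11, 7, 8]
  [4, 3, 1]

Apply the min-plus product entry-by-entry:
  C[0][0] = min over k of (A[0][0] + B[0][0] = 5 + 8 = 13, A[0][1] + B[1][0] = -4 + 5 = 1, A[0][2] + B[2][0] = 7 + 9 = 16) = 1 (attained at k = 1)
  C[0][1] = min over k of (A[0][0] + B[0][1] = 5 + -1 = 4, A[0][1] + B[1][1] = -4 + 4 = 0, A[0][2] + B[2][1] = 7 + 2 = 9) = 0 (attained at k = 1)
  C[0][2] = min over k of (A[0][0] + B[0][2] = 5 + 9 = 14, A[0][1] + B[1][2] = -4 + 2 = -2, A[0][2] + B[2][2] = 7 + 7 = 14) = -2 (attained at k = 1)
  C[1][0] = min over k of (A[1][0] + B[0][0] = 8 + 8 = 16, A[1][1] + B[1][0] = 6 + 5 = 11, A[1][2] + B[2][0] = 10 + 9 = 19) = 11 (attained at k = 1)
  C[1][1] = min over k of (A[1][0] + B[0][1] = 8 + -1 = 7, A[1][1] + B[1][1] = 6 + 4 = 10, A[1][2] + B[2][1] = 10 + 2 = 12) = 7 (attained at k = 0)
  C[1][2] = min over k of (A[1][0] + B[0][2] = 8 + 9 = 17, A[1][1] + B[1][2] = 6 + 2 = 8, A[1][2] + B[2][2] = 10 + 7 = 17) = 8 (attained at k = 1)
  C[2][0] = min over k of (A[2][0] + B[0][0] = 5 + 8 = 13, A[2][1] + B[1][0] = -1 + 5 = 4, A[2][2] + B[2][0] = 6 + 9 = 15) = 4 (attained at k = 1)
  C[2][1] = min over k of (A[2][0] + B[0][1] = 5 + -1 = 4, A[2][1] + B[1][1] = -1 + 4 = 3, A[2][2] + B[2][1] = 6 + 2 = 8) = 3 (attained at k = 1)
  C[2][2] = min over k of (A[2][0] + B[0][2] = 5 + 9 = 14, A[2][1] + B[1][2] = -1 + 2 = 1, A[2][2] + B[2][2] = 6 + 7 = 13) = 1 (attained at k = 1)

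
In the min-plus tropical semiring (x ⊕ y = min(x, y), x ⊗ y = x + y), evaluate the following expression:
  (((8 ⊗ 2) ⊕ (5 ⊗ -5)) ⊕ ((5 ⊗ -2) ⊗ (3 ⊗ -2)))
(((8 ⊗ 2) ⊕ (5 ⊗ -5)) ⊕ ((5 ⊗ -2) ⊗ (3 ⊗ -2))) = 0

Expand innermost to outermost. Recall ⊕ takes the minimum of its arguments and ⊗ takes their sum. Working out the expression (((8 ⊗ 2) ⊕ (5 ⊗ -5)) ⊕ ((5 ⊗ -2) ⊗ (3 ⊗ -2))) gives 0.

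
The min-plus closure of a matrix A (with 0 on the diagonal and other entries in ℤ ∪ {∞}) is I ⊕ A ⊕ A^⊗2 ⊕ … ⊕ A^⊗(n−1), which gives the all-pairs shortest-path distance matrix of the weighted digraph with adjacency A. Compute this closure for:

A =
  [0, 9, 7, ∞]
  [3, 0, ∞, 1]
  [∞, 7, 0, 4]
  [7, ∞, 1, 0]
Closure =
  [0, 9, 7, 10]
  [3, 0, 2, 1]
  [10, 7, 0, 4]
  [7, 8, 1, 0]

This is the Floyd-Warshall all-pairs shortest-path computation. For each intermediate vertex k = 0, 1, …, 3, update dist[i][j] ← min(dist[i][j], dist[i][k] + dist[k][j]). The final matrix gives, for each (i, j), the minimum total weight of any directed path from i to j (possibly empty when i = j).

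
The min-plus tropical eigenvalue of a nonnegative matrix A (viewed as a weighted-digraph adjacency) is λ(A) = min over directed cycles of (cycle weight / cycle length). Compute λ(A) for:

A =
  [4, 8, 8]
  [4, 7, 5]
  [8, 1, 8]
λ(A) = 3

Enumerate directed cycles and compute their means (weight / length). Sample:
  cycle 0 → 0: weight = 4, length = 1, mean = 4/1 ≈ 4.000
  cycle 1 → 1: weight = 7, length = 1, mean = 7/1 ≈ 7.000
  cycle 2 → 2: weight = 8, length = 1, mean = 8/1 ≈ 8.000
  cycle 0 → 1 → 0: weight = 12, length = 2, mean = 12/2 ≈ 6.000
  cycle 0 → 2 → 0: weight = 16, length = 2, mean = 16/2 ≈ 8.000
  cycle 1 → 0 → 1: weight = 12, length = 2, mean = 12/2 ≈ 6.000
Minimum mean = 3.000, attained e.g. along the cycle 1 → 2 → 1 with weight 6 and length 2. So λ(A) = 6/2 = 3.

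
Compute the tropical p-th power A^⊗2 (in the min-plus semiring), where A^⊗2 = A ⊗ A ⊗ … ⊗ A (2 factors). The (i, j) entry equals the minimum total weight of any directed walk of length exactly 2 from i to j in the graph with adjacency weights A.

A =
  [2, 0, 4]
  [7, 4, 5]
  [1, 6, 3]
A^⊗2 =
  [4, 2, 5]
  [6, 7, 8]
  [3, 1, 5]

Each entry (A^⊗2)_ij equals the minimum over all length-2 walks i = v_0 → v_1 → … → v_2 = j of Σ_t A[v_t][v_{t+1}]. For example, for (i, j) = (0, 2) we minimise over 3 possible intermediate vertex sequences; the minimum is 5, attained along the walk 0 → 1 → 2.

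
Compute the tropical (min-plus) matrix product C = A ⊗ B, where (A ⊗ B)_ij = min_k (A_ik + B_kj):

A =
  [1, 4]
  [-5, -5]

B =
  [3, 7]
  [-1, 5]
A ⊗ B =
  [3, 8]
  [-6, 0]

Apply the min-plus product entry-by-entry:
  C[0][0] = min over k of (A[0][0] + B[0][0] = 1 + 3 = 4, A[0][1] + B[1][0] = 4 + -1 = 3) = 3 (attained at k = 1)
  C[0][1] = min over k of (A[0][0] + B[0][1] = 1 + 7 = 8, A[0][1] + B[1][1] = 4 + 5 = 9) = 8 (attained at k = 0)
  C[1][0] = min over k of (A[1][0] + B[0][0] = -5 + 3 = -2, A[1][1] + B[1][0] = -5 + -1 = -6) = -6 (attained at k = 1)
  C[1][1] = min over k of (A[1][0] + B[0][1] = -5 + 7 = 2, A[1][1] + B[1][1] = -5 + 5 = 0) = 0 (attained at k = 1)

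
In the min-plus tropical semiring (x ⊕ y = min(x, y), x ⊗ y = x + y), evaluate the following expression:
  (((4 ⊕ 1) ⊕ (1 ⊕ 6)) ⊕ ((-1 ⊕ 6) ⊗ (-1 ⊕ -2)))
(((4 ⊕ 1) ⊕ (1 ⊕ 6)) ⊕ ((-1 ⊕ 6) ⊗ (-1 ⊕ -2))) = -3

Expand innermost to outermost. Recall ⊕ takes the minimum of its arguments and ⊗ takes their sum. Working out the expression (((4 ⊕ 1) ⊕ (1 ⊕ 6)) ⊕ ((-1 ⊕ 6) ⊗ (-1 ⊕ -2))) gives -3.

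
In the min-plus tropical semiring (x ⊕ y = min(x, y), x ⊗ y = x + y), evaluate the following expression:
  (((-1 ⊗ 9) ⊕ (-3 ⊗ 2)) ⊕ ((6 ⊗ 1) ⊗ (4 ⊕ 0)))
(((-1 ⊗ 9) ⊕ (-3 ⊗ 2)) ⊕ ((6 ⊗ 1) ⊗ (4 ⊕ 0))) = -1

Expand innermost to outermost. Recall ⊕ takes the minimum of its arguments and ⊗ takes their sum. Working out the expression (((-1 ⊗ 9) ⊕ (-3 ⊗ 2)) ⊕ ((6 ⊗ 1) ⊗ (4 ⊕ 0))) gives -1.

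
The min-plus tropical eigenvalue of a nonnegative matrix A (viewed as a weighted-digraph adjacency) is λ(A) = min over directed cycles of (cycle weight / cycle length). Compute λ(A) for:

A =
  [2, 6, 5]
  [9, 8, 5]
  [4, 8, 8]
λ(A) = 2

Enumerate directed cycles and compute their means (weight / length). Sample:
  cycle 0 → 0: weight = 2, length = 1, mean = 2/1 ≈ 2.000
  cycle 1 → 1: weight = 8, length = 1, mean = 8/1 ≈ 8.000
  cycle 2 → 2: weight = 8, length = 1, mean = 8/1 ≈ 8.000
  cycle 0 → 1 → 0: weight = 15, length = 2, mean = 15/2 ≈ 7.500
  cycle 0 → 2 → 0: weight = 9, length = 2, mean = 9/2 ≈ 4.500
  cycle 1 → 0 → 1: weight = 15, length = 2, mean = 15/2 ≈ 7.500
Minimum mean = 2.000, attained e.g. along the cycle 0 → 0 with weight 2 and length 1. So λ(A) = 2/1 = 2.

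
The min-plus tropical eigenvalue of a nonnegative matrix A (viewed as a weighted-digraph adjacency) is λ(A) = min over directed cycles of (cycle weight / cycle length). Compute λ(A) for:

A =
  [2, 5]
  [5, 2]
λ(A) = 2

Enumerate directed cycles and compute their means (weight / length). Sample:
  cycle 0 → 0: weight = 2, length = 1, mean = 2/1 ≈ 2.000
  cycle 1 → 1: weight = 2, length = 1, mean = 2/1 ≈ 2.000
  cycle 0 → 1 → 0: weight = 10, length = 2, mean = 10/2 ≈ 5.000
  cycle 1 → 0 → 1: weight = 10, length = 2, mean = 10/2 ≈ 5.000
Minimum mean = 2.000, attained e.g. along the cycle 0 → 0 with weight 2 and length 1. So λ(A) = 2/1 = 2.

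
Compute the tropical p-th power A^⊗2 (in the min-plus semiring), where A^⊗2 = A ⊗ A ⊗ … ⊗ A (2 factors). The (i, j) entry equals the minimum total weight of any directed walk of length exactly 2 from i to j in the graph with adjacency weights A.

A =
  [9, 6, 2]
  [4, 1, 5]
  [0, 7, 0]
A^⊗2 =
  [2, 7, 2]
  [5, 2, 5]
  [0, 6, 0]

Each entry (A^⊗2)_ij equals the minimum over all length-2 walks i = v_0 → v_1 → … → v_2 = j of Σ_t A[v_t][v_{t+1}]. For example, for (i, j) = (0, 2) we minimise over 3 possible intermediate vertex sequences; the minimum is 2, attained along the walk 0 → 2 → 2.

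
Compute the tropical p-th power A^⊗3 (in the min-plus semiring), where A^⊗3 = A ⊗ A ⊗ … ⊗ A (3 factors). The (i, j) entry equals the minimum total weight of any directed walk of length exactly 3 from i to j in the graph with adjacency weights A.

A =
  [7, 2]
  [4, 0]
A^⊗3 =
  [6, 2]
  [4, 0]

Each entry (A^⊗3)_ij equals the minimum over all length-3 walks i = v_0 → v_1 → … → v_3 = j of Σ_t A[v_t][v_{t+1}]. For example, for (i, j) = (0, 1) we minimise over 4 possible intermediate vertex sequences; the minimum is 2, attained along the walk 0 → 1 → 1 → 1.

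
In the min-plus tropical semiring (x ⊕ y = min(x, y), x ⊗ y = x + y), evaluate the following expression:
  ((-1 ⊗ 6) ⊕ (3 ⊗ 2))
((-1 ⊗ 6) ⊕ (3 ⊗ 2)) = 5

Expand innermost to outermost. Recall ⊕ takes the minimum of its arguments and ⊗ takes their sum. Working out the expression ((-1 ⊗ 6) ⊕ (3 ⊗ 2)) gives 5.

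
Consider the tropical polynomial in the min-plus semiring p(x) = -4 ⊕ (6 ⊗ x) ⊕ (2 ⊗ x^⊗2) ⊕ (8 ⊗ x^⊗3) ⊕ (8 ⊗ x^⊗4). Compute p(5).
p(5) = -4

A tropical monomial a ⊗ x^⊗i evaluates to a + i · x. Evaluating each term at x = 5:
  Term 0 contributes -4 + 0 · 5 = -4
  Term 1 contributes 6 + 1 · 5 = 11
  Term 2 contributes 2 + 2 · 5 = 12
  Term 3 contributes 8 + 3 · 5 = 23
  Term 4 contributes 8 + 4 · 5 = 28
p(5) = ⊕ of these = min[-4, 11, 12, 23, 28] = -4.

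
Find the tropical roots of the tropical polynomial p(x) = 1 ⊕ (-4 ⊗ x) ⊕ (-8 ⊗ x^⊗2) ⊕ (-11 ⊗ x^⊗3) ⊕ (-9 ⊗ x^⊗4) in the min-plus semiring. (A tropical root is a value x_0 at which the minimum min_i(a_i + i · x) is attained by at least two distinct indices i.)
Roots: {-2, 3, 4, 5}

Each tropical root is a break point of the lower envelope of the lines y = a_i + i · x (there are 5 lines, with slopes 0, 1, ..., 4). Only the lines that attain the minimum somewhere contribute to roots; other lines are dominated. Here the surviving (envelope) indices are i = 4, i = 3, i = 2, i = 1, i = 0.
Intersections between consecutive envelope lines give the roots: for adjacent envelope indices i < j the intersection is x = (a_i − a_j) / (j − i). Reading off the sorted break points: {-2, 3, 4, 5}.
Verification: at each break x_0, at least two indices attain the minimum of min_i(a_i + i · x_0).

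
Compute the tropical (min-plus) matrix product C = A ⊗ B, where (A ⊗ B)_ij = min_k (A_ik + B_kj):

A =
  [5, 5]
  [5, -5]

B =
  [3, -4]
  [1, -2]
A ⊗ B =
  [6, 1]
  [-4, -7]

Apply the min-plus product entry-by-entry:
  C[0][0] = min over k of (A[0][0] + B[0][0] = 5 + 3 = 8, A[0][1] + B[1][0] = 5 + 1 = 6) = 6 (attained at k = 1)
  C[0][1] = min over k of (A[0][0] + B[0][1] = 5 + -4 = 1, A[0][1] + B[1][1] = 5 + -2 = 3) = 1 (attained at k = 0)
  C[1][0] = min over k of (A[1][0] + B[0][0] = 5 + 3 = 8, A[1][1] + B[1][0] = -5 + 1 = -4) = -4 (attained at k = 1)
  C[1][1] = min over k of (A[1][0] + B[0][1] = 5 + -4 = 1, A[1][1] + B[1][1] = -5 + -2 = -7) = -7 (attained at k = 1)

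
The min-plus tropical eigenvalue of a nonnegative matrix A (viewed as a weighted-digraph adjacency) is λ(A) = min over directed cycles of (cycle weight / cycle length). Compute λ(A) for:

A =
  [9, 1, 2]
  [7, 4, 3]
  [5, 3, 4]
λ(A) = 3

Enumerate directed cycles and compute their means (weight / length). Sample:
  cycle 0 → 0: weight = 9, length = 1, mean = 9/1 ≈ 9.000
  cycle 1 → 1: weight = 4, length = 1, mean = 4/1 ≈ 4.000
  cycle 2 → 2: weight = 4, length = 1, mean = 4/1 ≈ 4.000
  cycle 0 → 1 → 0: weight = 8, length = 2, mean = 8/2 ≈ 4.000
  cycle 0 → 2 → 0: weight = 7, length = 2, mean = 7/2 ≈ 3.500
  cycle 1 → 0 → 1: weight = 8, length = 2, mean = 8/2 ≈ 4.000
Minimum mean = 3.000, attained e.g. along the cycle 1 → 2 → 1 with weight 6 and length 2. So λ(A) = 6/2 = 3.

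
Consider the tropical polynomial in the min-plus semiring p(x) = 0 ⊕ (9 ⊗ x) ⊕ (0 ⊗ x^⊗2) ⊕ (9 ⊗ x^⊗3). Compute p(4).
p(4) = 0

A tropical monomial a ⊗ x^⊗i evaluates to a + i · x. Evaluating each term at x = 4:
  Term 0 contributes 0 + 0 · 4 = 0
  Term 1 contributes 9 + 1 · 4 = 13
  Term 2 contributes 0 + 2 · 4 = 8
  Term 3 contributes 9 + 3 · 4 = 21
p(4) = ⊕ of these = min[0, 13, 8, 21] = 0.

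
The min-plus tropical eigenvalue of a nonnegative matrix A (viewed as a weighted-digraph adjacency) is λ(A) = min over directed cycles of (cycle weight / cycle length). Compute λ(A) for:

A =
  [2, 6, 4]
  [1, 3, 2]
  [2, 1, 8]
λ(A) = 3/2

Enumerate directed cycles and compute their means (weight / length). Sample:
  cycle 0 → 0: weight = 2, length = 1, mean = 2/1 ≈ 2.000
  cycle 1 → 1: weight = 3, length = 1, mean = 3/1 ≈ 3.000
  cycle 2 → 2: weight = 8, length = 1, mean = 8/1 ≈ 8.000
  cycle 0 → 1 → 0: weight = 7, length = 2, mean = 7/2 ≈ 3.500
  cycle 0 → 2 → 0: weight = 6, length = 2, mean = 6/2 ≈ 3.000
  cycle 1 → 0 → 1: weight = 7, length = 2, mean = 7/2 ≈ 3.500
Minimum mean = 1.500, attained e.g. along the cycle 1 → 2 → 1 with weight 3 and length 2. So λ(A) = 3/2 = 3/2.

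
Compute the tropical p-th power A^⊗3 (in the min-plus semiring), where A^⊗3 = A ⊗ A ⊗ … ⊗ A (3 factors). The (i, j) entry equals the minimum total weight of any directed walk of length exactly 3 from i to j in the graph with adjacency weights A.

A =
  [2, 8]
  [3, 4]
A^⊗3 =
  [6, 12]
  [7, 12]

Each entry (A^⊗3)_ij equals the minimum over all length-3 walks i = v_0 → v_1 → … → v_3 = j of Σ_t A[v_t][v_{t+1}]. For example, for (i, j) = (0, 1) we minimise over 4 possible intermediate vertex sequences; the minimum is 12, attained along the walk 0 → 0 → 0 → 1.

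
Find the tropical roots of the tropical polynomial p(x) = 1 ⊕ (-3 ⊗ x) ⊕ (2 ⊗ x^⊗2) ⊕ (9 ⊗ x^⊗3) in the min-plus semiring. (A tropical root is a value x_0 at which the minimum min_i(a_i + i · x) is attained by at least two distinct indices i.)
Roots: {-7, -5, 4}

Each tropical root is a break point of the lower envelope of the lines y = a_i + i · x (there are 4 lines, with slopes 0, 1, ..., 3). Only the lines that attain the minimum somewhere contribute to roots; other lines are dominated. Here the surviving (envelope) indices are i = 3, i = 2, i = 1, i = 0.
Intersections between consecutive envelope lines give the roots: for adjacent envelope indices i < j the intersection is x = (a_i − a_j) / (j − i). Reading off the sorted break points: {-7, -5, 4}.
Verification: at each break x_0, at least two indices attain the minimum of min_i(a_i + i · x_0).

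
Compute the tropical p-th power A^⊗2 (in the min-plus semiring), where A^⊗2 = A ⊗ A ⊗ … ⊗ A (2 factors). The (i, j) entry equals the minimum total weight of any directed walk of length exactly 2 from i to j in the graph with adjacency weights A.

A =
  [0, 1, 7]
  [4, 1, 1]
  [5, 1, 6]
A^⊗2 =
  [0, 1, 2]
  [4, 2, 2]
  [5, 2, 2]

Each entry (A^⊗2)_ij equals the minimum over all length-2 walks i = v_0 → v_1 → … → v_2 = j of Σ_t A[v_t][v_{t+1}]. For example, for (i, j) = (0, 2) we minimise over 3 possible intermediate vertex sequences; the minimum is 2, attained along the walk 0 → 1 → 2.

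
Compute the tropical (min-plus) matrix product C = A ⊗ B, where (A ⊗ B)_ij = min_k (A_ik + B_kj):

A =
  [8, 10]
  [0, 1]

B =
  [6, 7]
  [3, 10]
A ⊗ B =
  [13, 15]
  [4, 7]

Apply the min-plus product entry-by-entry:
  C[0][0] = min over k of (A[0][0] + B[0][0] = 8 + 6 = 14, A[0][1] + B[1][0] = 10 + 3 = 13) = 13 (attained at k = 1)
  C[0][1] = min over k of (A[0][0] + B[0][1] = 8 + 7 = 15, A[0][1] + B[1][1] = 10 + 10 = 20) = 15 (attained at k = 0)
  C[1][0] = min over k of (A[1][0] + B[0][0] = 0 + 6 = 6, A[1][1] + B[1][0] = 1 + 3 = 4) = 4 (attained at k = 1)
  C[1][1] = min over k of (A[1][0] + B[0][1] = 0 + 7 = 7, A[1][1] + B[1][1] = 1 + 10 = 11) = 7 (attained at k = 0)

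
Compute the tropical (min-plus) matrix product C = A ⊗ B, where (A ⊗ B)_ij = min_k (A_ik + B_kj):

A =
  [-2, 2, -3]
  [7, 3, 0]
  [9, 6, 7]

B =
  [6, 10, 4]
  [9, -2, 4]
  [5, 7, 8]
A ⊗ B =
  [2, 0, 2]
  [5, 1, 7]
  [12, 4, 10]

Apply the min-plus product entry-by-entry:
  C[0][0] = min over k of (A[0][0] + B[0][0] = -2 + 6 = 4, A[0][1] + B[1][0] = 2 + 9 = 11, A[0][2] + B[2][0] = -3 + 5 = 2) = 2 (attained at k = 2)
  C[0][1] = min over k of (A[0][0] + B[0][1] = -2 + 10 = 8, A[0][1] + B[1][1] = 2 + -2 = 0, A[0][2] + B[2][1] = -3 + 7 = 4) = 0 (attained at k = 1)
  C[0][2] = min over k of (A[0][0] + B[0][2] = -2 + 4 = 2, A[0][1] + B[1][2] = 2 + 4 = 6, A[0][2] + B[2][2] = -3 + 8 = 5) = 2 (attained at k = 0)
  C[1][0] = min over k of (A[1][0] + B[0][0] = 7 + 6 = 13, A[1][1] + B[1][0] = 3 + 9 = 12, A[1][2] + B[2][0] = 0 + 5 = 5) = 5 (attained at k = 2)
  C[1][1] = min over k of (A[1][0] + B[0][1] = 7 + 10 = 17, A[1][1] + B[1][1] = 3 + -2 = 1, A[1][2] + B[2][1] = 0 + 7 = 7) = 1 (attained at k = 1)
  C[1][2] = min over k of (A[1][0] + B[0][2] = 7 + 4 = 11, A[1][1] + B[1][2] = 3 + 4 = 7, A[1][2] + B[2][2] = 0 + 8 = 8) = 7 (attained at k = 1)
  C[2][0] = min over k of (A[2][0] + B[0][0] = 9 + 6 = 15, A[2][1] + B[1][0] = 6 + 9 = 15, A[2][2] + B[2][0] = 7 + 5 = 12) = 12 (attained at k = 2)
  C[2][1] = min over k of (A[2][0] + B[0][1] = 9 + 10 = 19, A[2][1] + B[1][1] = 6 + -2 = 4, A[2][2] + B[2][1] = 7 + 7 = 14) = 4 (attained at k = 1)
  C[2][2] = min over k of (A[2][0] + B[0][2] = 9 + 4 = 13, A[2][1] + B[1][2] = 6 + 4 = 10, A[2][2] + B[2][2] = 7 + 8 = 15) = 10 (attained at k = 1)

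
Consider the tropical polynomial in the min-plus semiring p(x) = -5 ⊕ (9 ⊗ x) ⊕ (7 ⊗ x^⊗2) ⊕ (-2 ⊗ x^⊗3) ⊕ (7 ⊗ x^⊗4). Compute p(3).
p(3) = -5

A tropical monomial a ⊗ x^⊗i evaluates to a + i · x. Evaluating each term at x = 3:
  Term 0 contributes -5 + 0 · 3 = -5
  Term 1 contributes 9 + 1 · 3 = 12
  Term 2 contributes 7 + 2 · 3 = 13
  Term 3 contributes -2 + 3 · 3 = 7
  Term 4 contributes 7 + 4 · 3 = 19
p(3) = ⊕ of these = min[-5, 12, 13, 7, 19] = -5.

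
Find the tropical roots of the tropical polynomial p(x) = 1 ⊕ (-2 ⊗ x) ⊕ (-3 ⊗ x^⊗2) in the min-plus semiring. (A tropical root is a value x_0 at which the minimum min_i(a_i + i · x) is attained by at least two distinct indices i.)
Roots: {1, 3}

Each tropical root is a break point of the lower envelope of the lines y = a_i + i · x (there are 3 lines, with slopes 0, 1, ..., 2). Only the lines that attain the minimum somewhere contribute to roots; other lines are dominated. Here the surviving (envelope) indices are i = 2, i = 1, i = 0.
Intersections between consecutive envelope lines give the roots: for adjacent envelope indices i < j the intersection is x = (a_i − a_j) / (j − i). Reading off the sorted break points: {1, 3}.
Verification: at each break x_0, at least two indices attain the minimum of min_i(a_i + i · x_0).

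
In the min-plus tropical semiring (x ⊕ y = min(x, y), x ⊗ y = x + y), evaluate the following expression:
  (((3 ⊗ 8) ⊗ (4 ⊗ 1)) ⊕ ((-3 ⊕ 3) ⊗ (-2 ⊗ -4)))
(((3 ⊗ 8) ⊗ (4 ⊗ 1)) ⊕ ((-3 ⊕ 3) ⊗ (-2 ⊗ -4))) = -9

Expand innermost to outermost. Recall ⊕ takes the minimum of its arguments and ⊗ takes their sum. Working out the expression (((3 ⊗ 8) ⊗ (4 ⊗ 1)) ⊕ ((-3 ⊕ 3) ⊗ (-2 ⊗ -4))) gives -9.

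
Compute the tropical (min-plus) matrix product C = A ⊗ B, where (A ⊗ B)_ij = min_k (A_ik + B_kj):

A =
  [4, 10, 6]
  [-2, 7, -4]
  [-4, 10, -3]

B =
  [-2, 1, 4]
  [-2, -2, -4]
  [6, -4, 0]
A ⊗ B =
  [2, 2, 6]
  [-4, -8, -4]
  [-6, -7, -3]

Apply the min-plus product entry-by-entry:
  C[0][0] = min over k of (A[0][0] + B[0][0] = 4 + -2 = 2, A[0][1] + B[1][0] = 10 + -2 = 8, A[0][2] + B[2][0] = 6 + 6 = 12) = 2 (attained at k = 0)
  C[0][1] = min over k of (A[0][0] + B[0][1] = 4 + 1 = 5, A[0][1] + B[1][1] = 10 + -2 = 8, A[0][2] + B[2][1] = 6 + -4 = 2) = 2 (attained at k = 2)
  C[0][2] = min over k of (A[0][0] + B[0][2] = 4 + 4 = 8, A[0][1] + B[1][2] = 10 + -4 = 6, A[0][2] + B[2][2] = 6 + 0 = 6) = 6 (attained at k = 1)
  C[1][0] = min over k of (A[1][0] + B[0][0] = -2 + -2 = -4, A[1][1] + B[1][0] = 7 + -2 = 5, A[1][2] + B[2][0] = -4 + 6 = 2) = -4 (attained at k = 0)
  C[1][1] = min over k of (A[1][0] + B[0][1] = -2 + 1 = -1, A[1][1] + B[1][1] = 7 + -2 = 5, A[1][2] + B[2][1] = -4 + -4 = -8) = -8 (attained at k = 2)
  C[1][2] = min over k of (A[1][0] + B[0][2] = -2 + 4 = 2, A[1][1] + B[1][2] = 7 + -4 = 3, A[1][2] + B[2][2] = -4 + 0 = -4) = -4 (attained at k = 2)
  C[2][0] = min over k of (A[2][0] + B[0][0] = -4 + -2 = -6, A[2][1] + B[1][0] = 10 + -2 = 8, A[2][2] + B[2][0] = -3 + 6 = 3) = -6 (attained at k = 0)
  C[2][1] = min over k of (A[2][0] + B[0][1] = -4 + 1 = -3, A[2][1] + B[1][1] = 10 + -2 = 8, A[2][2] + B[2][1] = -3 + -4 = -7) = -7 (attained at k = 2)
  C[2][2] = min over k of (A[2][0] + B[0][2] = -4 + 4 = 0, A[2][1] + B[1][2] = 10 + -4 = 6, A[2][2] + B[2][2] = -3 + 0 = -3) = -3 (attained at k = 2)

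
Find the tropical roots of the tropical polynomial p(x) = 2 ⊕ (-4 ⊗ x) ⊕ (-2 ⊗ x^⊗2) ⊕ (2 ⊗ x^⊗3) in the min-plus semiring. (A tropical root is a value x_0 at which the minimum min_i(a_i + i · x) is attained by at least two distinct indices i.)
Roots: {-4, -2, 6}

Each tropical root is a break point of the lower envelope of the lines y = a_i + i · x (there are 4 lines, with slopes 0, 1, ..., 3). Only the lines that attain the minimum somewhere contribute to roots; other lines are dominated. Here the surviving (envelope) indices are i = 3, i = 2, i = 1, i = 0.
Intersections between consecutive envelope lines give the roots: for adjacent envelope indices i < j the intersection is x = (a_i − a_j) / (j − i). Reading off the sorted break points: {-4, -2, 6}.
Verification: at each break x_0, at least two indices attain the minimum of min_i(a_i + i · x_0).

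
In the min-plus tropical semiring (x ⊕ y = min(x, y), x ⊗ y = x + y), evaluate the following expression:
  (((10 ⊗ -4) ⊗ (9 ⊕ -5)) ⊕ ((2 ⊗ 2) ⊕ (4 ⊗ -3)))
(((10 ⊗ -4) ⊗ (9 ⊕ -5)) ⊕ ((2 ⊗ 2) ⊕ (4 ⊗ -3))) = 1

Expand innermost to outermost. Recall ⊕ takes the minimum of its arguments and ⊗ takes their sum. Working out the expression (((10 ⊗ -4) ⊗ (9 ⊕ -5)) ⊕ ((2 ⊗ 2) ⊕ (4 ⊗ -3))) gives 1.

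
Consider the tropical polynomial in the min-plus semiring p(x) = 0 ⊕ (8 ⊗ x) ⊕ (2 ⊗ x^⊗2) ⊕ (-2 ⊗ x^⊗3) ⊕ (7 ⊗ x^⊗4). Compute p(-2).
p(-2) = -8

A tropical monomial a ⊗ x^⊗i evaluates to a + i · x. Evaluating each term at x = -2:
  Term 0 contributes 0 + 0 · -2 = 0
  Term 1 contributes 8 + 1 · -2 = 6
  Term 2 contributes 2 + 2 · -2 = -2
  Term 3 contributes -2 + 3 · -2 = -8
  Term 4 contributes 7 + 4 · -2 = -1
p(-2) = ⊕ of these = min[0, 6, -2, -8, -1] = -8.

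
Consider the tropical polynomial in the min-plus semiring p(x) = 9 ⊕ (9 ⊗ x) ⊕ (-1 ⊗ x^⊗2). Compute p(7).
p(7) = 9

A tropical monomial a ⊗ x^⊗i evaluates to a + i · x. Evaluating each term at x = 7:
  Term 0 contributes 9 + 0 · 7 = 9
  Term 1 contributes 9 + 1 · 7 = 16
  Term 2 contributes -1 + 2 · 7 = 13
p(7) = ⊕ of these = min[9, 16, 13] = 9.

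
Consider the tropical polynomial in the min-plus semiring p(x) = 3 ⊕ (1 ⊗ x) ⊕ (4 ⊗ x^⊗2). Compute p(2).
p(2) = 3

A tropical monomial a ⊗ x^⊗i evaluates to a + i · x. Evaluating each term at x = 2:
  Term 0 contributes 3 + 0 · 2 = 3
  Term 1 contributes 1 + 1 · 2 = 3
  Term 2 contributes 4 + 2 · 2 = 8
p(2) = ⊕ of these = min[3, 3, 8] = 3.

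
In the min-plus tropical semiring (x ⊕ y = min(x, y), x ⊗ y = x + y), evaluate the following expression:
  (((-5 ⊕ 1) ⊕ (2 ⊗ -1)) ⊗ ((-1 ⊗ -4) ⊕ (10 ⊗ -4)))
(((-5 ⊕ 1) ⊕ (2 ⊗ -1)) ⊗ ((-1 ⊗ -4) ⊕ (10 ⊗ -4))) = -10

Expand innermost to outermost. Recall ⊕ takes the minimum of its arguments and ⊗ takes their sum. Working out the expression (((-5 ⊕ 1) ⊕ (2 ⊗ -1)) ⊗ ((-1 ⊗ -4) ⊕ (10 ⊗ -4))) gives -10.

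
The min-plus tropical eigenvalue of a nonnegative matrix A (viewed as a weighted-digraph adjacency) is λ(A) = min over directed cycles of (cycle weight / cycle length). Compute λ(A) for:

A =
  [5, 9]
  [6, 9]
λ(A) = 5

Enumerate directed cycles and compute their means (weight / length). Sample:
  cycle 0 → 0: weight = 5, length = 1, mean = 5/1 ≈ 5.000
  cycle 1 → 1: weight = 9, length = 1, mean = 9/1 ≈ 9.000
  cycle 0 → 1 → 0: weight = 15, length = 2, mean = 15/2 ≈ 7.500
  cycle 1 → 0 → 1: weight = 15, length = 2, mean = 15/2 ≈ 7.500
Minimum mean = 5.000, attained e.g. along the cycle 0 → 0 with weight 5 and length 1. So λ(A) = 5/1 = 5.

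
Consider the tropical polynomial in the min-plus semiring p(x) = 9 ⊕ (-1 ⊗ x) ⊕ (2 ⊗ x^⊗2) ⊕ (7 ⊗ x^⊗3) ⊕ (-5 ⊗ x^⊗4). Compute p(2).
p(2) = 1

A tropical monomial a ⊗ x^⊗i evaluates to a + i · x. Evaluating each term at x = 2:
  Term 0 contributes 9 + 0 · 2 = 9
  Term 1 contributes -1 + 1 · 2 = 1
  Term 2 contributes 2 + 2 · 2 = 6
  Term 3 contributes 7 + 3 · 2 = 13
  Term 4 contributes -5 + 4 · 2 = 3
p(2) = ⊕ of these = min[9, 1, 6, 13, 3] = 1.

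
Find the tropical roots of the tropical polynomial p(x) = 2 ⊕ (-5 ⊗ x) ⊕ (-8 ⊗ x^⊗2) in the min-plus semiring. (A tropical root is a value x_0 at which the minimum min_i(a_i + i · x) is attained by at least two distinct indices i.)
Roots: {3, 7}

Each tropical root is a break point of the lower envelope of the lines y = a_i + i · x (there are 3 lines, with slopes 0, 1, ..., 2). Only the lines that attain the minimum somewhere contribute to roots; other lines are dominated. Here the surviving (envelope) indices are i = 2, i = 1, i = 0.
Intersections between consecutive envelope lines give the roots: for adjacent envelope indices i < j the intersection is x = (a_i − a_j) / (j − i). Reading off the sorted break points: {3, 7}.
Verification: at each break x_0, at least two indices attain the minimum of min_i(a_i + i · x_0).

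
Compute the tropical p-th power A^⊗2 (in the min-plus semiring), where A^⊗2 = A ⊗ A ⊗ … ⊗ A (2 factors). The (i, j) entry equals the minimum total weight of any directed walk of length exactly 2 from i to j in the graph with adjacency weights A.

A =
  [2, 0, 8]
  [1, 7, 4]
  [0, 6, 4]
A^⊗2 =
  [1, 2, 4]
  [3, 1, 8]
  [2, 0, 8]

Each entry (A^⊗2)_ij equals the minimum over all length-2 walks i = v_0 → v_1 → … → v_2 = j of Σ_t A[v_t][v_{t+1}]. For example, for (i, j) = (0, 2) we minimise over 3 possible intermediate vertex sequences; the minimum is 4, attained along the walk 0 → 1 → 2.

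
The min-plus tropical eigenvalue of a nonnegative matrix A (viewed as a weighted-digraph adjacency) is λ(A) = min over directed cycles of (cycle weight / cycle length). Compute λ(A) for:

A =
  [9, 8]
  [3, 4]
λ(A) = 4

Enumerate directed cycles and compute their means (weight / length). Sample:
  cycle 0 → 0: weight = 9, length = 1, mean = 9/1 ≈ 9.000
  cycle 1 → 1: weight = 4, length = 1, mean = 4/1 ≈ 4.000
  cycle 0 → 1 → 0: weight = 11, length = 2, mean = 11/2 ≈ 5.500
  cycle 1 → 0 → 1: weight = 11, length = 2, mean = 11/2 ≈ 5.500
Minimum mean = 4.000, attained e.g. along the cycle 1 → 1 with weight 4 and length 1. So λ(A) = 4/1 = 4.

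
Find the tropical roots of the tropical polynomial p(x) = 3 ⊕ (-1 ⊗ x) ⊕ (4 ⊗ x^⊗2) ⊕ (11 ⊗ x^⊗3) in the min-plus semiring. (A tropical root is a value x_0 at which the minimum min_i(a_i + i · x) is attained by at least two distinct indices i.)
Roots: {-7, -5, 4}

Each tropical root is a break point of the lower envelope of the lines y = a_i + i · x (there are 4 lines, with slopes 0, 1, ..., 3). Only the lines that attain the minimum somewhere contribute to roots; other lines are dominated. Here the surviving (envelope) indices are i = 3, i = 2, i = 1, i = 0.
Intersections between consecutive envelope lines give the roots: for adjacent envelope indices i < j the intersection is x = (a_i − a_j) / (j − i). Reading off the sorted break points: {-7, -5, 4}.
Verification: at each break x_0, at least two indices attain the minimum of min_i(a_i + i · x_0).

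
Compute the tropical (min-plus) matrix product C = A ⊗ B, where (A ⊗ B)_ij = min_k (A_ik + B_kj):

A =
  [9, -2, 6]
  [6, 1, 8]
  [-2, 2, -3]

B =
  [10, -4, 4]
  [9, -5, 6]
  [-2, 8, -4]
A ⊗ B =
  [4, -7, 2]
  [6, -4, 4]
  [-5, -6, -7]

Apply the min-plus product entry-by-entry:
  C[0][0] = min over k of (A[0][0] + B[0][0] = 9 + 10 = 19, A[0][1] + B[1][0] = -2 + 9 = 7, A[0][2] + B[2][0] = 6 + -2 = 4) = 4 (attained at k = 2)
  C[0][1] = min over k of (A[0][0] + B[0][1] = 9 + -4 = 5, A[0][1] + B[1][1] = -2 + -5 = -7, A[0][2] + B[2][1] = 6 + 8 = 14) = -7 (attained at k = 1)
  C[0][2] = min over k of (A[0][0] + B[0][2] = 9 + 4 = 13, A[0][1] + B[1][2] = -2 + 6 = 4, A[0][2] + B[2][2] = 6 + -4 = 2) = 2 (attained at k = 2)
  C[1][0] = min over k of (A[1][0] + B[0][0] = 6 + 10 = 16, A[1][1] + B[1][0] = 1 + 9 = 10, A[1][2] + B[2][0] = 8 + -2 = 6) = 6 (attained at k = 2)
  C[1][1] = min over k of (A[1][0] + B[0][1] = 6 + -4 = 2, A[1][1] + B[1][1] = 1 + -5 = -4, A[1][2] + B[2][1] = 8 + 8 = 16) = -4 (attained at k = 1)
  C[1][2] = min over k of (A[1][0] + B[0][2] = 6 + 4 = 10, A[1][1] + B[1][2] = 1 + 6 = 7, A[1][2] + B[2][2] = 8 + -4 = 4) = 4 (attained at k = 2)
  C[2][0] = min over k of (A[2][0] + B[0][0] = -2 + 10 = 8, A[2][1] + B[1][0] = 2 + 9 = 11, A[2][2] + B[2][0] = -3 + -2 = -5) = -5 (attained at k = 2)
  C[2][1] = min over k of (A[2][0] + B[0][1] = -2 + -4 = -6, A[2][1] + B[1][1] = 2 + -5 = -3, A[2][2] + B[2][1] = -3 + 8 = 5) = -6 (attained at k = 0)
  C[2][2] = min over k of (A[2][0] + B[0][2] = -2 + 4 = 2, A[2][1] + B[1][2] = 2 + 6 = 8, A[2][2] + B[2][2] = -3 + -4 = -7) = -7 (attained at k = 2)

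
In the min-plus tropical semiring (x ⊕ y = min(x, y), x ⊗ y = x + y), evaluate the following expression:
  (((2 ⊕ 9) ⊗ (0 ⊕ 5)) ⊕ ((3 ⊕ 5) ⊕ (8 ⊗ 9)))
(((2 ⊕ 9) ⊗ (0 ⊕ 5)) ⊕ ((3 ⊕ 5) ⊕ (8 ⊗ 9))) = 2

Expand innermost to outermost. Recall ⊕ takes the minimum of its arguments and ⊗ takes their sum. Working out the expression (((2 ⊕ 9) ⊗ (0 ⊕ 5)) ⊕ ((3 ⊕ 5) ⊕ (8 ⊗ 9))) gives 2.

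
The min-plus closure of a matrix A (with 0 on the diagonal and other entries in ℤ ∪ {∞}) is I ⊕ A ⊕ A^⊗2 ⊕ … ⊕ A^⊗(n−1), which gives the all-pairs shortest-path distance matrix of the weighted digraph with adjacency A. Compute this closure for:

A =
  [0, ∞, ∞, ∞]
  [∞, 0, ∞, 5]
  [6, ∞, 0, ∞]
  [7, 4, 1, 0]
Closure =
  [0, ∞, ∞, ∞]
  [12, 0, 6, 5]
  [6, ∞, 0, ∞]
  [7, 4, 1, 0]

This is the Floyd-Warshall all-pairs shortest-path computation. For each intermediate vertex k = 0, 1, …, 3, update dist[i][j] ← min(dist[i][j], dist[i][k] + dist[k][j]). The final matrix gives, for each (i, j), the minimum total weight of any directed path from i to j (possibly empty when i = j).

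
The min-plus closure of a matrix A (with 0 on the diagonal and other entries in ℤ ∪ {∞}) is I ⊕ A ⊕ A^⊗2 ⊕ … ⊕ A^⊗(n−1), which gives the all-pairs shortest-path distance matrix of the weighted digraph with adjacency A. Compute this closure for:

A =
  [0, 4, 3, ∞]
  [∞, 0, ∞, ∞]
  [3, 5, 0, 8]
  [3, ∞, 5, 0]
Closure =
  [0, 4, 3, 11]
  [∞, 0, ∞, ∞]
  [3, 5, 0, 8]
  [3, 7, 5, 0]

This is the Floyd-Warshall all-pairs shortest-path computation. For each intermediate vertex k = 0, 1, …, 3, update dist[i][j] ← min(dist[i][j], dist[i][k] + dist[k][j]). The final matrix gives, for each (i, j), the minimum total weight of any directed path from i to j (possibly empty when i = j).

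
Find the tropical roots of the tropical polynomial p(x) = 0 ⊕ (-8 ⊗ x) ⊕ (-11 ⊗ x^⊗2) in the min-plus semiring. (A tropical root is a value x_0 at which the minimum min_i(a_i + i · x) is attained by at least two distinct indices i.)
Roots: {3, 8}

Each tropical root is a break point of the lower envelope of the lines y = a_i + i · x (there are 3 lines, with slopes 0, 1, ..., 2). Only the lines that attain the minimum somewhere contribute to roots; other lines are dominated. Here the surviving (envelope) indices are i = 2, i = 1, i = 0.
Intersections between consecutive envelope lines give the roots: for adjacent envelope indices i < j the intersection is x = (a_i − a_j) / (j − i). Reading off the sorted break points: {3, 8}.
Verification: at each break x_0, at least two indices attain the minimum of min_i(a_i + i · x_0).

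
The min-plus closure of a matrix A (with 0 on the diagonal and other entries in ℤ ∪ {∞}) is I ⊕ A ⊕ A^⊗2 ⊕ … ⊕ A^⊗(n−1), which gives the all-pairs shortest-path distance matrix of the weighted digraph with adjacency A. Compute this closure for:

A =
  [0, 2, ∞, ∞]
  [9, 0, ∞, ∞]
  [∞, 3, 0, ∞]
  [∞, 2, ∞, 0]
Closure =
  [0, 2, ∞, ∞]
  [9, 0, ∞, ∞]
  [12, 3, 0, ∞]
  [11, 2, ∞, 0]

This is the Floyd-Warshall all-pairs shortest-path computation. For each intermediate vertex k = 0, 1, …, 3, update dist[i][j] ← min(dist[i][j], dist[i][k] + dist[k][j]). The final matrix gives, for each (i, j), the minimum total weight of any directed path from i to j (possibly empty when i = j).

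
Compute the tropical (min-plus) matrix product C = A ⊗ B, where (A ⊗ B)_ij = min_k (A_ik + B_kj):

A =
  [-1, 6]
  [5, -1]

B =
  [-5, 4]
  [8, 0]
A ⊗ B =
  [-6, 3]
  [0, -1]

Apply the min-plus product entry-by-entry:
  C[0][0] = min over k of (A[0][0] + B[0][0] = -1 + -5 = -6, A[0][1] + B[1][0] = 6 + 8 = 14) = -6 (attained at k = 0)
  C[0][1] = min over k of (A[0][0] + B[0][1] = -1 + 4 = 3, A[0][1] + B[1][1] = 6 + 0 = 6) = 3 (attained at k = 0)
  C[1][0] = min over k of (A[1][0] + B[0][0] = 5 + -5 = 0, A[1][1] + B[1][0] = -1 + 8 = 7) = 0 (attained at k = 0)
  C[1][1] = min over k of (A[1][0] + B[0][1] = 5 + 4 = 9, A[1][1] + B[1][1] = -1 + 0 = -1) = -1 (attained at k = 1)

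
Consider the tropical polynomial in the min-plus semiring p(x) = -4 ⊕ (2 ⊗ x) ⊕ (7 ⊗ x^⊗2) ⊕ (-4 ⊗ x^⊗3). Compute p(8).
p(8) = -4

A tropical monomial a ⊗ x^⊗i evaluates to a + i · x. Evaluating each term at x = 8:
  Term 0 contributes -4 + 0 · 8 = -4
  Term 1 contributes 2 + 1 · 8 = 10
  Term 2 contributes 7 + 2 · 8 = 23
  Term 3 contributes -4 + 3 · 8 = 20
p(8) = ⊕ of these = min[-4, 10, 23, 20] = -4.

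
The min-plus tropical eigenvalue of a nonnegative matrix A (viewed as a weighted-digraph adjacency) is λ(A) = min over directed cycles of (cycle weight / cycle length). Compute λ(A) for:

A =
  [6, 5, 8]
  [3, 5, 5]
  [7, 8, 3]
λ(A) = 3

Enumerate directed cycles and compute their means (weight / length). Sample:
  cycle 0 → 0: weight = 6, length = 1, mean = 6/1 ≈ 6.000
  cycle 1 → 1: weight = 5, length = 1, mean = 5/1 ≈ 5.000
  cycle 2 → 2: weight = 3, length = 1, mean = 3/1 ≈ 3.000
  cycle 0 → 1 → 0: weight = 8, length = 2, mean = 8/2 ≈ 4.000
  cycle 0 → 2 → 0: weight = 15, length = 2, mean = 15/2 ≈ 7.500
  cycle 1 → 0 → 1: weight = 8, length = 2, mean = 8/2 ≈ 4.000
Minimum mean = 3.000, attained e.g. along the cycle 2 → 2 with weight 3 and length 1. So λ(A) = 3/1 = 3.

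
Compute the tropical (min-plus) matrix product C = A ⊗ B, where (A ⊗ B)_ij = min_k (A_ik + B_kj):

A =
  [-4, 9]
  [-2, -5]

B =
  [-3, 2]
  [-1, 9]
A ⊗ B =
  [-7, -2]
  [-6, 0]

Apply the min-plus product entry-by-entry:
  C[0][0] = min over k of (A[0][0] + B[0][0] = -4 + -3 = -7, A[0][1] + B[1][0] = 9 + -1 = 8) = -7 (attained at k = 0)
  C[0][1] = min over k of (A[0][0] + B[0][1] = -4 + 2 = -2, A[0][1] + B[1][1] = 9 + 9 = 18) = -2 (attained at k = 0)
  C[1][0] = min over k of (A[1][0] + B[0][0] = -2 + -3 = -5, A[1][1] + B[1][0] = -5 + -1 = -6) = -6 (attained at k = 1)
  C[1][1] = min over k of (A[1][0] + B[0][1] = -2 + 2 = 0, A[1][1] + B[1][1] = -5 + 9 = 4) = 0 (attained at k = 0)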